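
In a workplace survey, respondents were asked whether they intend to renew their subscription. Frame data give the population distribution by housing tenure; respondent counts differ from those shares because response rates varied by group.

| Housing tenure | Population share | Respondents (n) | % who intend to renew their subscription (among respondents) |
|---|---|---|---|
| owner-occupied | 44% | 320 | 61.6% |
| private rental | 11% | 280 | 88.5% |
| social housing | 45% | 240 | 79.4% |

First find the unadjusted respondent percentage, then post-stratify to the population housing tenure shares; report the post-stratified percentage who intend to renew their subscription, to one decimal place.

72.6%

Without adjustment, the pooled respondent share is:
  (320/840)×61.6 + (280/840)×88.5 + (240/840)×79.4 = 75.6524%
Reweighting by population housing tenure shares:
  0.44×61.6 + 0.11×88.5 + 0.45×79.4 = 72.569%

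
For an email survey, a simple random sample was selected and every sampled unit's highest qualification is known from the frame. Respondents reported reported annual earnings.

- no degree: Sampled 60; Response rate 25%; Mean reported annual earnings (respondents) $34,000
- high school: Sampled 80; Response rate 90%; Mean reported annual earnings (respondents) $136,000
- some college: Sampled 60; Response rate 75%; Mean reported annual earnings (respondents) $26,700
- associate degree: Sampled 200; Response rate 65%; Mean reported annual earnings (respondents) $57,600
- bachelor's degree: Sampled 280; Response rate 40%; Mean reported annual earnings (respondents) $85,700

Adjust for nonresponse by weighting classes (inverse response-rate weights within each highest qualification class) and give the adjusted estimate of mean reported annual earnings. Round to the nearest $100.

Each respondent's weight = sampled/responded in their class; summing within a class gives n_sampled, so:
  no degree: 60 × 34,000 = 2,040,000
  high school: 80 × 136,000 = 10,880,000
  some college: 60 × 26,700 = 1,602,000
  associate degree: 200 × 57,600 = 11,520,000
  bachelor's degree: 280 × 85,700 = 23,996,000
Adjusted estimate = 50,038,000 / 680 = 73585.3 → $73,600.

$73,600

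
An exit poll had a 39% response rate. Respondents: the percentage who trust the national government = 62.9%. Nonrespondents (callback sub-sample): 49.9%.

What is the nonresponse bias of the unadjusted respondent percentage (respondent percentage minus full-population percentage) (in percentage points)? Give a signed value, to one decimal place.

+7.9 percentage points

Nonresponse fraction = 1 − 0.39 = 0.61.
Bias = (nonresponse fraction) × (respondent percentage − nonrespondent percentage)
     = 0.61 × (62.9 − 49.9) = 0.61 × 13 = 7.93.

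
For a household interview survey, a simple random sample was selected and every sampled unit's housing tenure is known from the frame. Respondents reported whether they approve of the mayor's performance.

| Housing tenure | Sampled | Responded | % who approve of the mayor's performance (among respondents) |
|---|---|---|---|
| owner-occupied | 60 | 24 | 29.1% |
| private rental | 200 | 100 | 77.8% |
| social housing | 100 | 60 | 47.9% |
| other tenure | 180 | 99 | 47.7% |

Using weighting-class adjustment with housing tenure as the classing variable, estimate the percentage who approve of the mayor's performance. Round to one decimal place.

Class response rates: owner-occupied 24/60 = 40%, private rental 100/200 = 50%, social housing 60/100 = 60%, other tenure 99/180 = 55%.
With weight = n_sampled/n_responded per class, the weighted class total is n_sampled:
  owner-occupied: 60 × 29.1 = 1746
  private rental: 200 × 77.8 = 15,560
  social housing: 100 × 47.9 = 4790
  other tenure: 180 × 47.7 = 8586
Adjusted estimate = 30,682 / 540 = 56.8185 → 56.8%.

56.8%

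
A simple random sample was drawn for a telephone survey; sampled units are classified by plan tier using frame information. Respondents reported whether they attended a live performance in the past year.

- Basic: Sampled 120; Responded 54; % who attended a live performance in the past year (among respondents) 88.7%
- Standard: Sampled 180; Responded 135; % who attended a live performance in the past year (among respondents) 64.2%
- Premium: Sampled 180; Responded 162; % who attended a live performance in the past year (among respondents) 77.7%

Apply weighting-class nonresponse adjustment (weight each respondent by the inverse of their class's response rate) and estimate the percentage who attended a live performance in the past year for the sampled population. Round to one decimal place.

Class response rates: Basic 54/120 = 45%, Standard 135/180 = 75%, Premium 162/180 = 90%.
Weighting each respondent by the inverse class response rate inflates each class back to its sampled size, so the class weight is n_sampled:
  Basic: 120 × 88.7 = 10,644
  Standard: 180 × 64.2 = 11,556
  Premium: 180 × 77.7 = 13,986
Adjusted estimate = 36,186 / 480 = 75.3875 → 75.4%.

75.4%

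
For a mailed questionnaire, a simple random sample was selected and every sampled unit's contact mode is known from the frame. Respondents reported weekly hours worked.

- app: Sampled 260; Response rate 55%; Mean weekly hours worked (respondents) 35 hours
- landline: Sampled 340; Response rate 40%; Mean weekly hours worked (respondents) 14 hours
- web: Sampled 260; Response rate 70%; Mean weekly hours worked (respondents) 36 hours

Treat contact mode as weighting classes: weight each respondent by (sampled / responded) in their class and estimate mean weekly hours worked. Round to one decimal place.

27.0

With weight = n_sampled/n_responded per class, the weighted class total is n_sampled:
  app: 260 × 35 = 9100
  landline: 340 × 14 = 4760
  web: 260 × 36 = 9360
Adjusted estimate = 23,220 / 860 = 27 → 27.0.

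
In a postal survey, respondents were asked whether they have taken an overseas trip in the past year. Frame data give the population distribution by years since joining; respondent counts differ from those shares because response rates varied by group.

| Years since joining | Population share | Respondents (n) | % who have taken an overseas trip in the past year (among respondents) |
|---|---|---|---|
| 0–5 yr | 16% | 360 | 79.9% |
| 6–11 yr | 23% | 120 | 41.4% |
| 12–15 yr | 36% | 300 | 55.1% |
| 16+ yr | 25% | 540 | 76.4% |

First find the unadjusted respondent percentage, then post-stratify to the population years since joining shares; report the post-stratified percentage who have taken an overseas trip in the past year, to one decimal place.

Without adjustment, the pooled respondent share is:
  (360/1320)×79.9 + (120/1320)×41.4 + (300/1320)×55.1 + (540/1320)×76.4 = 69.3318%
Post-stratifying to population shares instead:
  0.16×79.9 + 0.23×41.4 + 0.36×55.1 + 0.25×76.4 = 61.242%

61.2%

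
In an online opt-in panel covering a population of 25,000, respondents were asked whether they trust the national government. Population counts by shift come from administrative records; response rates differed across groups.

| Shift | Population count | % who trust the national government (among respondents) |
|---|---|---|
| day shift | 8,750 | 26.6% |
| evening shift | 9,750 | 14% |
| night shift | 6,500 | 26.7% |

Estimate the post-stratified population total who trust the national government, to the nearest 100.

5,400

Apply each group's respondent rate to its population count:
  day shift: 8,750 × 26.6% = 2327.5
  evening shift: 9,750 × 14% = 1365
  night shift: 6,500 × 26.7% = 1735.5
Estimated total = 5428 → 5,400.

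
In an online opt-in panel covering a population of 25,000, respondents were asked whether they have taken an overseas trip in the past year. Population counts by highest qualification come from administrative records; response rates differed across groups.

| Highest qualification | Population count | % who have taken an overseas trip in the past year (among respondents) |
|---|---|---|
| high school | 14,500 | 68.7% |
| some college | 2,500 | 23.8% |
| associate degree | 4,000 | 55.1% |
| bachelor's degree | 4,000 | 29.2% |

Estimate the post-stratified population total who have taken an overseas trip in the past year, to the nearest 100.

13,900

Each cell contributes its population count × the respondent rate:
  high school: 14,500 × 68.7% = 9961.5
  some college: 2,500 × 23.8% = 595
  associate degree: 4,000 × 55.1% = 2204
  bachelor's degree: 4,000 × 29.2% = 1168
Estimated total = 13928.5 → 13,900.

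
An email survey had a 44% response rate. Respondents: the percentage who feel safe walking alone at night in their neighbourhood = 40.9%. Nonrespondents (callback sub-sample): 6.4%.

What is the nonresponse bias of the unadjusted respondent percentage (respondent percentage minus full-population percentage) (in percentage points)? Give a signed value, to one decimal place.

+19.3 percentage points

Nonresponse fraction = 1 − 0.44 = 0.56.
Bias = (nonresponse fraction) × (respondent percentage − nonrespondent percentage)
     = 0.56 × (40.9 − 6.4) = 0.56 × 34.5 = 19.32.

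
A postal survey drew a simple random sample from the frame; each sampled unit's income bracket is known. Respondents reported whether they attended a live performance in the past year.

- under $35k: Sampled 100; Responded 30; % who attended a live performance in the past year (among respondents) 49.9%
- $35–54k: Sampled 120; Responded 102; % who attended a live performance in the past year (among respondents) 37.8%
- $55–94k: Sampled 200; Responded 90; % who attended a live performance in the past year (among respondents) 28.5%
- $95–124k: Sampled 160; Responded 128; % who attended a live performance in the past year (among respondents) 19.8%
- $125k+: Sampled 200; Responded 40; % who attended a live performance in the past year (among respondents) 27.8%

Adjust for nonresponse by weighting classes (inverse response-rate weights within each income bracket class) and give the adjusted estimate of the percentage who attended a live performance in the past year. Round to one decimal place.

Class response rates: under $35k 30/100 = 30%, $35–54k 102/120 = 85%, $55–94k 90/200 = 45%, $95–124k 128/160 = 80%, $125k+ 40/200 = 20%.
Each respondent's weight = sampled/responded in their class; summing within a class gives n_sampled, so:
  under $35k: 100 × 49.9 = 4990
  $35–54k: 120 × 37.8 = 4536
  $55–94k: 200 × 28.5 = 5700
  $95–124k: 160 × 19.8 = 3168
  $125k+: 200 × 27.8 = 5560
Adjusted estimate = 23,954 / 780 = 30.7103 → 30.7%.

30.7%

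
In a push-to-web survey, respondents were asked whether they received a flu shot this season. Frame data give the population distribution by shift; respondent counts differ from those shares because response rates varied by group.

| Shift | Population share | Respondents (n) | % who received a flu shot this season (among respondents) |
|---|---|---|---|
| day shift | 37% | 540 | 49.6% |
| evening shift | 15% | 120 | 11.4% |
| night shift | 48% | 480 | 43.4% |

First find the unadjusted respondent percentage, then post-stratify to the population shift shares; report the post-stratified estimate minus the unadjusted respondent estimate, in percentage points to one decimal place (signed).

-2.1 percentage points

Unadjusted (pooled respondent) estimate weights by respondent counts:
  (540/1140)×49.6 + (120/1140)×11.4 + (480/1140)×43.4 = 42.9684%
Post-stratifying to population shares instead:
  0.37×49.6 + 0.15×11.4 + 0.48×43.4 = 40.894%
Difference = 40.894 − 42.9684 = -2.0744 pp.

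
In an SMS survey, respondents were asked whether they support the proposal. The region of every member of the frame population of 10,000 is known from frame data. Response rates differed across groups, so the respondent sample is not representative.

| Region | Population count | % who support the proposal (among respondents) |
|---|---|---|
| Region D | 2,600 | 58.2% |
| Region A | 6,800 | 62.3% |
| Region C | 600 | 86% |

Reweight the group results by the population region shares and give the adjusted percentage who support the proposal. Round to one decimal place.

Weight each group's respondent value by its population share:
  Region D: (2,600/10,000) × 58.2 = 15.132
  Region A: (6,800/10,000) × 62.3 = 42.364
  Region C: (600/10,000) × 86 = 5.16
Post-stratified estimate = 62.656 → 62.7%.

62.7%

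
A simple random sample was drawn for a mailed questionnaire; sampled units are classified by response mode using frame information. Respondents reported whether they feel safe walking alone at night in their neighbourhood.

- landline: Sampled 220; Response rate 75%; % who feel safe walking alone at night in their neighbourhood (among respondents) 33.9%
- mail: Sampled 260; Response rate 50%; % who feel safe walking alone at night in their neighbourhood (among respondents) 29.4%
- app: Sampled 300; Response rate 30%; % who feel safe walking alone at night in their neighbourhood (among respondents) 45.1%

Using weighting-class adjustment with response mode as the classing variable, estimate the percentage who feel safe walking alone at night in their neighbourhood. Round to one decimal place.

36.7%

With weight = n_sampled/n_responded per class, the weighted class total is n_sampled:
  landline: 220 × 33.9 = 7458
  mail: 260 × 29.4 = 7644
  app: 300 × 45.1 = 13,530
Adjusted estimate = 28,632 / 780 = 36.7077 → 36.7%.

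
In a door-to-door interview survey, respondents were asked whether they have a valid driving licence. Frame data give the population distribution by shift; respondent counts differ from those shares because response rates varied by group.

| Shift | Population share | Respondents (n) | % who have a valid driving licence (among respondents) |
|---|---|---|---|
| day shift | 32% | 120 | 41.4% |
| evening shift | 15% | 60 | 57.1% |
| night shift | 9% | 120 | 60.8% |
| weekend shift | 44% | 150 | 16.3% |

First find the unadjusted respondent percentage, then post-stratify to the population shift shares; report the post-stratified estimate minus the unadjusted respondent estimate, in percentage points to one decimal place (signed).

-5.8 percentage points

Without adjustment, the pooled respondent share is:
  (120/450)×41.4 + (60/450)×57.1 + (120/450)×60.8 + (150/450)×16.3 = 40.3%
Post-stratifying to population shares instead:
  0.32×41.4 + 0.15×57.1 + 0.09×60.8 + 0.44×16.3 = 34.457%
Difference = 34.457 − 40.3 = -5.843 pp.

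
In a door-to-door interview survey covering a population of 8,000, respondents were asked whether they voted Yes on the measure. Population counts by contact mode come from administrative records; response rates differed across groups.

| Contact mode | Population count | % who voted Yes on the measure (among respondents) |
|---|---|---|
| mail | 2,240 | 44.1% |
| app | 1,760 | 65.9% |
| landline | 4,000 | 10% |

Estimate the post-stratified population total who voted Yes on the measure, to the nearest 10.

2,550

Apply each group's respondent rate to its population count:
  mail: 2,240 × 44.1% = 987.84
  app: 1,760 × 65.9% = 1159.84
  landline: 4,000 × 10% = 400
Estimated total = 2547.68 → 2,550.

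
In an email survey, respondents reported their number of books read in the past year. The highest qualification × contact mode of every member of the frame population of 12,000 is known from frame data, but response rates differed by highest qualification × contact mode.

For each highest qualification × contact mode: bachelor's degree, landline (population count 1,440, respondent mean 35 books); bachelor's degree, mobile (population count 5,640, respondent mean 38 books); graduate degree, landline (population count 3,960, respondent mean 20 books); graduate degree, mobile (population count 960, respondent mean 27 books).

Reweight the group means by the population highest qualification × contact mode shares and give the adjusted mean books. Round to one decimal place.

30.8

Each cell contributes population-share × respondent value:
  bachelor's degree, landline: (1,440/12,000) × 35 = 4.2
  bachelor's degree, mobile: (5,640/12,000) × 38 = 17.86
  graduate degree, landline: (3,960/12,000) × 20 = 6.6
  graduate degree, mobile: (960/12,000) × 27 = 2.16
Post-stratified estimate = 30.82 → 30.8.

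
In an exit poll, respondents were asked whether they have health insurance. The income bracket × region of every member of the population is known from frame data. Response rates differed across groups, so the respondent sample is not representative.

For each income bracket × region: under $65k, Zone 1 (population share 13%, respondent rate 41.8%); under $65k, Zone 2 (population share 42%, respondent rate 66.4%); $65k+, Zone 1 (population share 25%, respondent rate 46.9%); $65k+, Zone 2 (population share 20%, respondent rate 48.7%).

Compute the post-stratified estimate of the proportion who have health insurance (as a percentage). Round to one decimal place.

Each cell contributes population-share × respondent value:
  under $65k, Zone 1: 0.13 × 41.8 = 5.434
  under $65k, Zone 2: 0.42 × 66.4 = 27.888
  $65k+, Zone 1: 0.25 × 46.9 = 11.725
  $65k+, Zone 2: 0.2 × 48.7 = 9.74
Post-stratified estimate = 54.787 → 54.8%.

54.8%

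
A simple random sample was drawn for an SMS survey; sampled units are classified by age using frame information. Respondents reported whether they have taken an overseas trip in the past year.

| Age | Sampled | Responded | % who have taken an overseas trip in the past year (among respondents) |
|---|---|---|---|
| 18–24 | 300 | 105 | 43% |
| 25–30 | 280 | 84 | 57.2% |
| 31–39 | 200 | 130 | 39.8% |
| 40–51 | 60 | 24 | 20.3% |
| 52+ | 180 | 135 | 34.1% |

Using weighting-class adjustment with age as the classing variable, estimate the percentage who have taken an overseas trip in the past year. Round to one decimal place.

Class response rates: 18–24 105/300 = 35%, 25–30 84/280 = 30%, 31–39 130/200 = 65%, 40–51 24/60 = 40%, 52+ 135/180 = 75%.
Each respondent's weight = sampled/responded in their class; summing within a class gives n_sampled, so:
  18–24: 300 × 43 = 12,900
  25–30: 280 × 57.2 = 16,016
  31–39: 200 × 39.8 = 7960
  40–51: 60 × 20.3 = 1218
  52+: 180 × 34.1 = 6138
Adjusted estimate = 44,232 / 1,020 = 43.3647 → 43.4%.

43.4%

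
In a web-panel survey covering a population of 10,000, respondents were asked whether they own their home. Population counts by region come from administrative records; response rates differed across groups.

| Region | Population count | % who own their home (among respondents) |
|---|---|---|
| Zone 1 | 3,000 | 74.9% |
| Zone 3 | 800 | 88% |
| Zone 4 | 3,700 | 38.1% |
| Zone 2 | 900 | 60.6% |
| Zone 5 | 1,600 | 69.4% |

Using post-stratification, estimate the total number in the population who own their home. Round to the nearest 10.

Estimated count per cell = population count × respondent percentage:
  Zone 1: 3,000 × 74.9% = 2247
  Zone 3: 800 × 88% = 704
  Zone 4: 3,700 × 38.1% = 1409.7
  Zone 2: 900 × 60.6% = 545.4
  Zone 5: 1,600 × 69.4% = 1110.4
Estimated total = 6016.5 → 6,020.

6,020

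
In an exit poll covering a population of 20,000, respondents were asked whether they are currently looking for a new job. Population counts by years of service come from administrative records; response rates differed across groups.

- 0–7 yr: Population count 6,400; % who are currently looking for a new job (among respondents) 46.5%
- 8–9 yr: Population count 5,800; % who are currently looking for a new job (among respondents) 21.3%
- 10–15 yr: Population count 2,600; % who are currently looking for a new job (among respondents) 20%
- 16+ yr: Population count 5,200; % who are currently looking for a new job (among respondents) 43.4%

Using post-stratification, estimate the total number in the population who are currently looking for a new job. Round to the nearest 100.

Apply each group's respondent rate to its population count:
  0–7 yr: 6,400 × 46.5% = 2976
  8–9 yr: 5,800 × 21.3% = 1235.4
  10–15 yr: 2,600 × 20% = 520
  16+ yr: 5,200 × 43.4% = 2256.8
Estimated total = 6988.2 → 7,000.

7,000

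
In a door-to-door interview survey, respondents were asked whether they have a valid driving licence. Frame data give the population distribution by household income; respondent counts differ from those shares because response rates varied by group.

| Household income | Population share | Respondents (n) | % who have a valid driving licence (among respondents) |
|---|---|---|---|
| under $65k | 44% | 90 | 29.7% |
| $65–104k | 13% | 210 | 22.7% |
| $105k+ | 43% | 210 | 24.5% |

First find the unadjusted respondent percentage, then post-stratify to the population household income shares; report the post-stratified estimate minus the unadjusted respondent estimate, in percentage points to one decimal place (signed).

Naive respondent-only estimate (weights = respondent counts):
  (90/510)×29.7 + (210/510)×22.7 + (210/510)×24.5 = 24.6765%
Post-stratifying to population shares instead:
  0.44×29.7 + 0.13×22.7 + 0.43×24.5 = 26.554%
Difference = 26.554 − 24.6765 = 1.8775 pp.

+1.9 percentage points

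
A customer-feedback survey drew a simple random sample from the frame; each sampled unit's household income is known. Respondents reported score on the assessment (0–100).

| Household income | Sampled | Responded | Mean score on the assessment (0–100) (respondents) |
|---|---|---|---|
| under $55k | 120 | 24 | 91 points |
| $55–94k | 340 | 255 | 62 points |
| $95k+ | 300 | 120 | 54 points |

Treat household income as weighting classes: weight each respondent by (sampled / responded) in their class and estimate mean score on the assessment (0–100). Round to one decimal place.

63.4

Class response rates: under $55k 24/120 = 20%, $55–94k 255/340 = 75%, $95k+ 120/300 = 40%.
Inverse-response-rate weighting restores each class to its sampled count, so class totals weight by n_sampled:
  under $55k: 120 × 91 = 10,920
  $55–94k: 340 × 62 = 21,080
  $95k+: 300 × 54 = 16,200
Adjusted estimate = 48,200 / 760 = 63.4211 → 63.4.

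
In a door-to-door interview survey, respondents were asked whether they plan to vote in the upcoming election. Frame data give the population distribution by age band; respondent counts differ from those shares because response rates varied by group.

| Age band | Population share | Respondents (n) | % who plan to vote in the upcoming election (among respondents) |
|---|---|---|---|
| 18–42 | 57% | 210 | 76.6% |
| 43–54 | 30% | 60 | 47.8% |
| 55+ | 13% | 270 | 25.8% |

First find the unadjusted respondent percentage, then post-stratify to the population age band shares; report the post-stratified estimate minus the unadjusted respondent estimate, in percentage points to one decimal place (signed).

+13.4 percentage points

Without adjustment, the pooled respondent share is:
  (210/540)×76.6 + (60/540)×47.8 + (270/540)×25.8 = 48%
Post-stratifying to population shares instead:
  0.57×76.6 + 0.3×47.8 + 0.13×25.8 = 61.356%
Difference = 61.356 − 48 = 13.356 pp.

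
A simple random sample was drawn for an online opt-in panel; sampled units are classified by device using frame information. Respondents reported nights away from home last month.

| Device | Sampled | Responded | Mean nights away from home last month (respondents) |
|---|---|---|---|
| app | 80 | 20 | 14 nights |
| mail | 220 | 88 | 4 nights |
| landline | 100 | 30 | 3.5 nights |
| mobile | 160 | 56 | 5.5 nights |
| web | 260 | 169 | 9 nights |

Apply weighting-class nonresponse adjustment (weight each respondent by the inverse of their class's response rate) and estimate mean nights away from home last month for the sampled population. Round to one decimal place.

Response rates by class: app 20/80 = 25%, mail 88/220 = 40%, landline 30/100 = 30%, mobile 56/160 = 35%, web 169/260 = 65%.
With weight = n_sampled/n_responded per class, the weighted class total is n_sampled:
  app: 80 × 14 = 1120
  mail: 220 × 4 = 880
  landline: 100 × 3.5 = 350
  mobile: 160 × 5.5 = 880
  web: 260 × 9 = 2340
Adjusted estimate = 5570 / 820 = 6.79268 → 6.8.

6.8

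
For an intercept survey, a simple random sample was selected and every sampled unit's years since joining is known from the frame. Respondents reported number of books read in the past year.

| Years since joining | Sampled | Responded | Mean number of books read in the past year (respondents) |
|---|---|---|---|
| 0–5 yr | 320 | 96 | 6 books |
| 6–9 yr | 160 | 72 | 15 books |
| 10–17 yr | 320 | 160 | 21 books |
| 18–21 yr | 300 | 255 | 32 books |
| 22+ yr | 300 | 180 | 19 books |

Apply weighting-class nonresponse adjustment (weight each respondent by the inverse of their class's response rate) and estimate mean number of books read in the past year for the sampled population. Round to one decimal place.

18.8

Response rates by class: 0–5 yr 96/320 = 30%, 6–9 yr 72/160 = 45%, 10–17 yr 160/320 = 50%, 18–21 yr 255/300 = 85%, 22+ yr 180/300 = 60%.
Each respondent's weight = sampled/responded in their class; summing within a class gives n_sampled, so:
  0–5 yr: 320 × 6 = 1920
  6–9 yr: 160 × 15 = 2400
  10–17 yr: 320 × 21 = 6720
  18–21 yr: 300 × 32 = 9600
  22+ yr: 300 × 19 = 5700
Adjusted estimate = 26,340 / 1,400 = 18.8143 → 18.8.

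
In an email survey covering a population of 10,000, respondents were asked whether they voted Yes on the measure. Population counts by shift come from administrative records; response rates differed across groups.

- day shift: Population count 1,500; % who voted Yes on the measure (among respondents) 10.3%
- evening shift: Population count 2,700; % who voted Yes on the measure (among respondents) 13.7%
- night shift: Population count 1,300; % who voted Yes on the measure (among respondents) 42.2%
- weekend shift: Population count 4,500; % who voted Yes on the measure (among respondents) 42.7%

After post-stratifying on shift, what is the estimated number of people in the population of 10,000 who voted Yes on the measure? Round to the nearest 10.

2,990

Apply each group's respondent rate to its population count:
  day shift: 1,500 × 10.3% = 154.5
  evening shift: 2,700 × 13.7% = 369.9
  night shift: 1,300 × 42.2% = 548.6
  weekend shift: 4,500 × 42.7% = 1921.5
Estimated total = 2994.5 → 2,990.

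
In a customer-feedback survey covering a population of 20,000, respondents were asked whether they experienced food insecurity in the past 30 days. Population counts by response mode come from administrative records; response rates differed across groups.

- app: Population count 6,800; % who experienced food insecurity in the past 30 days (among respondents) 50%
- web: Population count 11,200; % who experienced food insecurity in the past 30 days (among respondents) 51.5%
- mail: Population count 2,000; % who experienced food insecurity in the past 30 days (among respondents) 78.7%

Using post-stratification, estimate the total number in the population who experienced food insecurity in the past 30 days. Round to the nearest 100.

10,700

Estimated count per cell = population count × respondent percentage:
  app: 6,800 × 50% = 3400
  web: 11,200 × 51.5% = 5768
  mail: 2,000 × 78.7% = 1574
Estimated total = 10,742 → 10,700.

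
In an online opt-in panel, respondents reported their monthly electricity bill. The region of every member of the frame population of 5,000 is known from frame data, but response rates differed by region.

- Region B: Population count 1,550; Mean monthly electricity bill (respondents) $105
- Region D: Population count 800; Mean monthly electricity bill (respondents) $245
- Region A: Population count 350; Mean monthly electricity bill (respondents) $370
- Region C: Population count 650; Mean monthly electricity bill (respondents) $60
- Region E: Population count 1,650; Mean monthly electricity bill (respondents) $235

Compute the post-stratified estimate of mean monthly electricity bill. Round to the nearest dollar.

Each cell contributes population-share × respondent value:
  Region B: (1,550/5,000) × 105 = 32.55
  Region D: (800/5,000) × 245 = 39.2
  Region A: (350/5,000) × 370 = 25.9
  Region C: (650/5,000) × 60 = 7.8
  Region E: (1,650/5,000) × 235 = 77.55
Post-stratified estimate = 183 → $183.

$183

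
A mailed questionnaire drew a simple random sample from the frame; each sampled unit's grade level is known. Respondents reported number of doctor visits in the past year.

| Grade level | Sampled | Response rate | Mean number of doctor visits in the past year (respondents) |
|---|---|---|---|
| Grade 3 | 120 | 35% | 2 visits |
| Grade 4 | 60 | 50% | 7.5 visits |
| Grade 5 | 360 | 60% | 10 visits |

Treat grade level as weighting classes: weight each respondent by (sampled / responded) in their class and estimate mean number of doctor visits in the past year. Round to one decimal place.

7.9

Weighting each respondent by the inverse class response rate inflates each class back to its sampled size, so the class weight is n_sampled:
  Grade 3: 120 × 2 = 240
  Grade 4: 60 × 7.5 = 450
  Grade 5: 360 × 10 = 3600
Adjusted estimate = 4290 / 540 = 7.94444 → 7.9.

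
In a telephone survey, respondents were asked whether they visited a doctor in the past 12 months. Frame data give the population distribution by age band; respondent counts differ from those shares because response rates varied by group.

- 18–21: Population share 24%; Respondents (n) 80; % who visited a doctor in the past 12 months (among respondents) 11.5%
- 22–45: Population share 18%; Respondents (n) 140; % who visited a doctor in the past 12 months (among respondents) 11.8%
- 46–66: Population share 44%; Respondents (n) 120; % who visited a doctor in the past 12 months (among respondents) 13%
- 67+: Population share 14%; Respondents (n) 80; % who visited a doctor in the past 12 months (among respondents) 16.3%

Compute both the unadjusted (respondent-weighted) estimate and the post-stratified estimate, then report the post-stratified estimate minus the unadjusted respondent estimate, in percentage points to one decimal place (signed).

-0.1 percentage points

Unadjusted (pooled respondent) estimate weights by respondent counts:
  (80/420)×11.5 + (140/420)×11.8 + (120/420)×13 + (80/420)×16.3 = 12.9429%
Post-stratifying to population shares instead:
  0.24×11.5 + 0.18×11.8 + 0.44×13 + 0.14×16.3 = 12.886%
Difference = 12.886 − 12.9429 = -0.0569 pp.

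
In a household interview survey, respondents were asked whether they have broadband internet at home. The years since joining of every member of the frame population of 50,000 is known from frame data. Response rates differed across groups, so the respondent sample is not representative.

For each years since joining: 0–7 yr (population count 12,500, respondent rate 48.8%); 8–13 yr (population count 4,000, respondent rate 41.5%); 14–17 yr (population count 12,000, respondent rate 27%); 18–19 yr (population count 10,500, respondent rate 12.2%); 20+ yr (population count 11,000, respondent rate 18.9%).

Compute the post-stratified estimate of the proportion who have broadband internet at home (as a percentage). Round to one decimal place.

28.7%

Post-stratification weights by population share, not respondent share:
  0–7 yr: (12,500/50,000) × 48.8 = 12.2
  8–13 yr: (4,000/50,000) × 41.5 = 3.32
  14–17 yr: (12,000/50,000) × 27 = 6.48
  18–19 yr: (10,500/50,000) × 12.2 = 2.562
  20+ yr: (11,000/50,000) × 18.9 = 4.158
Post-stratified estimate = 28.72 → 28.7%.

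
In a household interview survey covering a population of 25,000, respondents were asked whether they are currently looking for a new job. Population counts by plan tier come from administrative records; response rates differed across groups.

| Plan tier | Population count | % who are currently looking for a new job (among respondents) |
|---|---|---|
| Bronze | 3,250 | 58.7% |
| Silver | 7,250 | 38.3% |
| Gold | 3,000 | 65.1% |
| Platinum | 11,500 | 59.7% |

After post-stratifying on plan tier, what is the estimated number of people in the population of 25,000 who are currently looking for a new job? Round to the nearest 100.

13,500

Estimated count per cell = population count × respondent percentage:
  Bronze: 3,250 × 58.7% = 1907.75
  Silver: 7,250 × 38.3% = 2776.75
  Gold: 3,000 × 65.1% = 1953
  Platinum: 11,500 × 59.7% = 6865.5
Estimated total = 13,503 → 13,500.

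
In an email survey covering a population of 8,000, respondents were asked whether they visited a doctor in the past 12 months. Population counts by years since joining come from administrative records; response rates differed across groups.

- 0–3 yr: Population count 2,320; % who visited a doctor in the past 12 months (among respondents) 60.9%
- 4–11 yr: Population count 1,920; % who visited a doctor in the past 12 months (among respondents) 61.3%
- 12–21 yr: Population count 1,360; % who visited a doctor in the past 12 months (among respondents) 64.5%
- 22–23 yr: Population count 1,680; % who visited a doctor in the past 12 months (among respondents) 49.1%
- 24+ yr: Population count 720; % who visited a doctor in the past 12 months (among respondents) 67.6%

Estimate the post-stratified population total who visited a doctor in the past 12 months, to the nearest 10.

Apply each group's respondent rate to its population count:
  0–3 yr: 2,320 × 60.9% = 1412.88
  4–11 yr: 1,920 × 61.3% = 1176.96
  12–21 yr: 1,360 × 64.5% = 877.2
  22–23 yr: 1,680 × 49.1% = 824.88
  24+ yr: 720 × 67.6% = 486.72
Estimated total = 4778.64 → 4,780.

4,780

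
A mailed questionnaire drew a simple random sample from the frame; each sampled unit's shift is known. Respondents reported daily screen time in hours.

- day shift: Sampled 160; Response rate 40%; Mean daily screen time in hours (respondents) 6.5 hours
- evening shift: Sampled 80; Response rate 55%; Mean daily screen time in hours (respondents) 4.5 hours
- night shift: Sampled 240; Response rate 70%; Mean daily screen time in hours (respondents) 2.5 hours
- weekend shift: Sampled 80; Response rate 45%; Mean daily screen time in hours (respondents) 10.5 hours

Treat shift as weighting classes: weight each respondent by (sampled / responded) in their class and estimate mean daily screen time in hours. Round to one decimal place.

Each respondent's weight = sampled/responded in their class; summing within a class gives n_sampled, so:
  day shift: 160 × 6.5 = 1040
  evening shift: 80 × 4.5 = 360
  night shift: 240 × 2.5 = 600
  weekend shift: 80 × 10.5 = 840
Adjusted estimate = 2840 / 560 = 5.07143 → 5.1.

5.1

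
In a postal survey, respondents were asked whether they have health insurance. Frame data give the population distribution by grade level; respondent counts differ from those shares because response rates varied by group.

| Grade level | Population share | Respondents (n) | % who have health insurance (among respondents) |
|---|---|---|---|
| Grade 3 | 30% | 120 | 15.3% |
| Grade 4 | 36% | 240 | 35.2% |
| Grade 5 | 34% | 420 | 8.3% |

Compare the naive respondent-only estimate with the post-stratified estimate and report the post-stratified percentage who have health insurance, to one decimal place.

20.1%

Unadjusted (pooled respondent) estimate weights by respondent counts:
  (120/780)×15.3 + (240/780)×35.2 + (420/780)×8.3 = 17.6538%
Reweighting by population grade level shares:
  0.3×15.3 + 0.36×35.2 + 0.34×8.3 = 20.084%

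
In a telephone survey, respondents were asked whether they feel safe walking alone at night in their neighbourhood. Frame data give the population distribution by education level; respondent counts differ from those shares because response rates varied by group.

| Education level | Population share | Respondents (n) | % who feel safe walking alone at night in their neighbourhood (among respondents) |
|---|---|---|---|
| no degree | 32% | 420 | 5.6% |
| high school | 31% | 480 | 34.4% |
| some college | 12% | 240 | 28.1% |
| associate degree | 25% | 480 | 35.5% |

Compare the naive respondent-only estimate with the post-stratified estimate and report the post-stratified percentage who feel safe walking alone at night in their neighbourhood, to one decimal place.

24.7%

Without adjustment, the pooled respondent share is:
  (420/1620)×5.6 + (480/1620)×34.4 + (240/1620)×28.1 + (480/1620)×35.5 = 26.3259%
Reweighting by population education level shares:
  0.32×5.6 + 0.31×34.4 + 0.12×28.1 + 0.25×35.5 = 24.703%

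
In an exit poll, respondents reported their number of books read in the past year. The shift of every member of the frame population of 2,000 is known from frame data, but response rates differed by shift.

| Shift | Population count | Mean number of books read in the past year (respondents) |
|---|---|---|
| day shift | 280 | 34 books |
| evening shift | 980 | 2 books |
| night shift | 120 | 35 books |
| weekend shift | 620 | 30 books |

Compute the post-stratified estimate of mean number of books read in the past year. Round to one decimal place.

Post-stratification weights by population share, not respondent share:
  day shift: (280/2,000) × 34 = 4.76
  evening shift: (980/2,000) × 2 = 0.98
  night shift: (120/2,000) × 35 = 2.1
  weekend shift: (620/2,000) × 30 = 9.3
Post-stratified estimate = 17.14 → 17.1.

17.1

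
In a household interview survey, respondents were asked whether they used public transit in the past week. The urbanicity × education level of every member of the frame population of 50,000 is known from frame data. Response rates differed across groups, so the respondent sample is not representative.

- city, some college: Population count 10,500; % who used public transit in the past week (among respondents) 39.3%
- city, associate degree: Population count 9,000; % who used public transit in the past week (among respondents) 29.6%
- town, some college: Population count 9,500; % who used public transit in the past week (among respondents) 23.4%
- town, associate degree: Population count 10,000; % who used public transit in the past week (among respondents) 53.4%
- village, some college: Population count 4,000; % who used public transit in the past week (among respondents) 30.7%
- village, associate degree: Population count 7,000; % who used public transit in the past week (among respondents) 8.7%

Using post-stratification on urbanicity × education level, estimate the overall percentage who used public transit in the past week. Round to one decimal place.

32.4%

Weight each group's respondent value by its population share:
  city, some college: (10,500/50,000) × 39.3 = 8.253
  city, associate degree: (9,000/50,000) × 29.6 = 5.328
  town, some college: (9,500/50,000) × 23.4 = 4.446
  town, associate degree: (10,000/50,000) × 53.4 = 10.68
  village, some college: (4,000/50,000) × 30.7 = 2.456
  village, associate degree: (7,000/50,000) × 8.7 = 1.218
Post-stratified estimate = 32.381 → 32.4%.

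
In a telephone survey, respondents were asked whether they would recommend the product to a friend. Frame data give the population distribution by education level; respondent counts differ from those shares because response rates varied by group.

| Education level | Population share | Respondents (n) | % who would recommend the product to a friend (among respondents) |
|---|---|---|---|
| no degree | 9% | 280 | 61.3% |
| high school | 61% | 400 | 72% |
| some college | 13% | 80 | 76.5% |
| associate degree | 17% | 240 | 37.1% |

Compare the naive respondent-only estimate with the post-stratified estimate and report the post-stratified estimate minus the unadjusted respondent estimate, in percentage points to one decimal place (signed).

+4.7 percentage points

Naive respondent-only estimate (weights = respondent counts):
  (280/1000)×61.3 + (400/1000)×72 + (80/1000)×76.5 + (240/1000)×37.1 = 60.988%
Post-stratified estimate weights by population shares:
  0.09×61.3 + 0.61×72 + 0.13×76.5 + 0.17×37.1 = 65.689%
Difference = 65.689 − 60.988 = 4.701 pp.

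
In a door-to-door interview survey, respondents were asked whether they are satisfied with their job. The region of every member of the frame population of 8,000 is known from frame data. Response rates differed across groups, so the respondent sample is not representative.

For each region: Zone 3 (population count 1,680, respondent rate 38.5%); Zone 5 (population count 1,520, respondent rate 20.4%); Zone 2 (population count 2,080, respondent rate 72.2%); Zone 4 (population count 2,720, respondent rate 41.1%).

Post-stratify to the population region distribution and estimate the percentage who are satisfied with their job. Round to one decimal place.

Each cell contributes population-share × respondent value:
  Zone 3: (1,680/8,000) × 38.5 = 8.085
  Zone 5: (1,520/8,000) × 20.4 = 3.876
  Zone 2: (2,080/8,000) × 72.2 = 18.772
  Zone 4: (2,720/8,000) × 41.1 = 13.974
Post-stratified estimate = 44.707 → 44.7%.

44.7%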